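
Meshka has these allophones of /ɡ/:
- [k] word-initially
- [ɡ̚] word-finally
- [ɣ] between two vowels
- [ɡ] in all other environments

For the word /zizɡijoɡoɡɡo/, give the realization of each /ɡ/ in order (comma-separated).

[ɡ], [ɣ], [ɡ], [ɡ]

Occurrence 1 (position 4): no conditioning environment matches → elsewhere allophone [ɡ].
Occurrence 2 (position 8): between two vowels → [ɣ].
Occurrence 3 (position 10): no conditioning environment matches → elsewhere allophone [ɡ].
Occurrence 4 (position 11): no conditioning environment matches → elsewhere allophone [ɡ].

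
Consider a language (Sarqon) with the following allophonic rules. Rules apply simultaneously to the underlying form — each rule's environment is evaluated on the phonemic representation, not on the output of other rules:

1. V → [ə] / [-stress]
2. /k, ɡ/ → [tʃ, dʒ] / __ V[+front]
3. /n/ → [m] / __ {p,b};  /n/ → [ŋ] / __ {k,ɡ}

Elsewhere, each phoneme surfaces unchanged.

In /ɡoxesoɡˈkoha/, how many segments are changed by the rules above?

4

Segments that undergo a rule: /o/ → [ə] (rule 1); /e/ → [ə] (rule 1); /o/ → [ə] (rule 1); /a/ → [ə] (rule 1).
All other segments surface unchanged.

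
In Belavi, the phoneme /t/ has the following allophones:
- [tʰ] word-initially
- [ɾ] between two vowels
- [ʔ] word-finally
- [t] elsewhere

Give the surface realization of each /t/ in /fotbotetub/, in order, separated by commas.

[t], [ɾ], [ɾ]

Occurrence 1 (position 3): no conditioning environment matches → elsewhere allophone [t].
Occurrence 2 (position 6): between two vowels → [ɾ].
Occurrence 3 (position 8): between two vowels → [ɾ].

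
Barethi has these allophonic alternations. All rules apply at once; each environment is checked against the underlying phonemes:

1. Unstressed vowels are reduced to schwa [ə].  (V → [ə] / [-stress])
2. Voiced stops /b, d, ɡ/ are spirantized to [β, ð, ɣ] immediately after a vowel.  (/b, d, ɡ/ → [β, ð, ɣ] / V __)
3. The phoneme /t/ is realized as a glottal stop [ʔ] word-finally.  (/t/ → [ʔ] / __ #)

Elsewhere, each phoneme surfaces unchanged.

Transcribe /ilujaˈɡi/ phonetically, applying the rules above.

[ələjəˈɣi]

/i/ meets the environment for rule 1 (in an unstressed syllable) → [ə].
/u/ meets the environment for rule 1 (in an unstressed syllable) → [ə].
/a/ — between /j/ and /ɡ/, in an unstressed syllable — surfaces as [ə] (rule 1).
/ɡ/ meets the environment for rule 2 (immediately after a vowel) → [ɣ].
/i/ (word-final) is in the target of rule 1 but the environment (in an unstressed syllable) is not met → [i].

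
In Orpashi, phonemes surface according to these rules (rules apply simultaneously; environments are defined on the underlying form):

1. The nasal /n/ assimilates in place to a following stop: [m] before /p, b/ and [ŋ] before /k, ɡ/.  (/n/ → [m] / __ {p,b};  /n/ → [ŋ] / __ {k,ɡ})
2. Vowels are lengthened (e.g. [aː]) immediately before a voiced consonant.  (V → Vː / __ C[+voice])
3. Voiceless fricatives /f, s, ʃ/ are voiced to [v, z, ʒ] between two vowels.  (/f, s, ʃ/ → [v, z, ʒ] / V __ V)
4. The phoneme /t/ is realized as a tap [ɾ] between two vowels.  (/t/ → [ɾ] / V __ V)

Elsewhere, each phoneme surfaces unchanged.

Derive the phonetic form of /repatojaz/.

/r/ (word-initial) is unaffected → [r].
/e/ (between /r/ and /p/) fails the environment for rule 2, so it stays [e].
/p/ stays [p].
/a/ (between /p/ and /t/): rule 2 targets it, but not before a voiced consonant → unchanged [a].
Rule 4 applies to /t/ (between /a/ and /o/: between two vowels) → [ɾ].
/o/ — between /t/ and /j/, before a voiced consonant — surfaces as [oː] (rule 2).
/j/ stays [j].
/a/ — between /j/ and /z/, before a voiced consonant — surfaces as [aː] (rule 2).
/z/ stays [z].

[repaɾoːjaːz]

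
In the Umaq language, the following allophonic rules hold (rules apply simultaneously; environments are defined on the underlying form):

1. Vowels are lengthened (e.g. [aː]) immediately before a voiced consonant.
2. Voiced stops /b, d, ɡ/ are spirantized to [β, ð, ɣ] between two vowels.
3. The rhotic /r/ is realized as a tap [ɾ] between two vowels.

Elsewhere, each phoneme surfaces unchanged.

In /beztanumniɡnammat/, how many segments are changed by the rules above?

Segments that undergo a rule: /e/ → [eː] (rule 1); /a/ → [aː] (rule 1); /u/ → [uː] (rule 1); /i/ → [iː] (rule 1); /a/ → [aː] (rule 1).
All other segments surface unchanged.

5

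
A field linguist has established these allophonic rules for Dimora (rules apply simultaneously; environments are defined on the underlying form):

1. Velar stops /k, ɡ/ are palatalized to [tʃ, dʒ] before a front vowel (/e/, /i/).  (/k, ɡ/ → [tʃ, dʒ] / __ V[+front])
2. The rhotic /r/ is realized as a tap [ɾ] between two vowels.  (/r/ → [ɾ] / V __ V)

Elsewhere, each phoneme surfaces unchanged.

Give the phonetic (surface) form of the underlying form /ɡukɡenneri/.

/ɡ/ (word-initial): rule 1 targets it, but not before a front vowel → unchanged [ɡ].
/u/ — not in any rule's target class → [u].
/k/ (between /u/ and /ɡ/): rule 1 targets it, but not before a front vowel → unchanged [k].
Rule 1 applies to /ɡ/ (between /k/ and /e/: before a front vowel) → [dʒ].
/e/ (between /ɡ/ and /n/) is unaffected → [e].
/n/ — not in any rule's target class → [n].
/n/ (between /n/ and /e/) is unaffected → [n].
/e/ (between /n/ and /r/): no rule targets it → [e].
/r/ (between /e/ and /i/) occurs between two vowels → [ɾ] by rule 2.
/i/ (word-final): no rule targets it → [i].

[ɡukdʒenneɾi]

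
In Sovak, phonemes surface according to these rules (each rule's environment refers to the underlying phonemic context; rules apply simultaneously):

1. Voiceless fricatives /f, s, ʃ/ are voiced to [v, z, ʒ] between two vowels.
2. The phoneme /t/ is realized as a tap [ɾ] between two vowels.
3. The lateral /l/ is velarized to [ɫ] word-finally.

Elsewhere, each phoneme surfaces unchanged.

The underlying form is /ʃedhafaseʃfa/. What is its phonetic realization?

/ʃ/ (word-initial) fails the environment for rule 1, so it stays [ʃ].
Rule 1 applies to /f/ (between /a/ and /a/: between two vowels) → [v].
Rule 1 applies to /s/ (between /a/ and /e/: between two vowels) → [z].
/ʃ/ (between /e/ and /f/) is in the target of rule 1 but the environment (between two vowels) is not met → [ʃ].
/f/ (between /ʃ/ and /a/): rule 1 targets it, but not between two vowels → unchanged [f].

[ʃedhavazeʃfa]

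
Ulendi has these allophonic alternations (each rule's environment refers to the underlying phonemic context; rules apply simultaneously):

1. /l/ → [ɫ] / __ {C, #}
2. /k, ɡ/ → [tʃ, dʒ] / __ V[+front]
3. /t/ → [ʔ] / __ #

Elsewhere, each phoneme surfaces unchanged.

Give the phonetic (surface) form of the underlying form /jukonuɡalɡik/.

[jukonuɡaɫdʒik]

/j/ (word-initial) is unaffected → [j].
/u/ (between /j/ and /k/): no rule targets it → [u].
/k/ — between /u/ and /o/; rule 2 does not apply here → [k].
/o/ stays [o].
/n/ — not in any rule's target class → [n].
/u/ — not in any rule's target class → [u].
/ɡ/ (between /u/ and /a/) is in the target of rule 2 but the environment (before a front vowel) is not met → [ɡ].
/a/ (between /ɡ/ and /l/): no rule targets it → [a].
/l/ meets the environment for rule 1 (word-finally or immediately before a consonant) → [ɫ].
/ɡ/ — between /l/ and /i/, before a front vowel — surfaces as [dʒ] (rule 2).
/i/ (between /ɡ/ and /k/): no rule targets it → [i].
/k/ — word-final; rule 2 does not apply here → [k].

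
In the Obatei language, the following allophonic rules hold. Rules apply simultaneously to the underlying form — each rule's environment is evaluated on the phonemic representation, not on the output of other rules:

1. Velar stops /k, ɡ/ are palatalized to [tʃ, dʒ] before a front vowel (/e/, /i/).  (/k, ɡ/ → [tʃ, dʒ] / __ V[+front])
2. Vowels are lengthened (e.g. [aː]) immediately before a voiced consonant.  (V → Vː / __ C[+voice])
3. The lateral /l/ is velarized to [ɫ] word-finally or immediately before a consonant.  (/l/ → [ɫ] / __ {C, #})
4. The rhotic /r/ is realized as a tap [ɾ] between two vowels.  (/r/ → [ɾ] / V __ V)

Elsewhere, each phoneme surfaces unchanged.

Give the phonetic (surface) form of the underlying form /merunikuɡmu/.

[meːɾuːnikuːɡmu]

/e/ (between /m/ and /r/) occurs before a voiced consonant → [eː] by rule 2.
/r/ meets the environment for rule 4 (between two vowels) → [ɾ].
/u/ meets the environment for rule 2 (before a voiced consonant) → [uː].
/i/ (between /n/ and /k/) is in the target of rule 2 but the environment (before a voiced consonant) is not met → [i].
/k/ (between /i/ and /u/): rule 1 targets it, but not before a front vowel → unchanged [k].
/u/ — between /k/ and /ɡ/, before a voiced consonant — surfaces as [uː] (rule 2).
/ɡ/ (between /u/ and /m/) is in the target of rule 1 but the environment (before a front vowel) is not met → [ɡ].
/u/ — word-final; rule 2 does not apply here → [u].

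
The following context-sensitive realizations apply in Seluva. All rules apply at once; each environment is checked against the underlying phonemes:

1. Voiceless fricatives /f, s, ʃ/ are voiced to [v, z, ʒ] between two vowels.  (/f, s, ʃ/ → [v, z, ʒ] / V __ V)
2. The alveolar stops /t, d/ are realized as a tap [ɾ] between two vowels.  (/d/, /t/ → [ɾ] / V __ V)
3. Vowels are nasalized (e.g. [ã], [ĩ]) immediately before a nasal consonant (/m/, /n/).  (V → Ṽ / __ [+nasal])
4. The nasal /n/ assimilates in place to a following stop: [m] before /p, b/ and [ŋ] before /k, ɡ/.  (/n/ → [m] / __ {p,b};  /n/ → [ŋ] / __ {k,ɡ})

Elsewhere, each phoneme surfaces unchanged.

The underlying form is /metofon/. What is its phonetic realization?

/m/ — not in any rule's target class → [m].
/e/ (between /m/ and /t/): rule 3 targets it, but not before a nasal consonant → unchanged [e].
/t/ meets the environment for rule 2 (between two vowels) → [ɾ].
/o/ (between /t/ and /f/) is in the target of rule 3 but the environment (before a nasal consonant) is not met → [o].
/f/ (between /o/ and /o/): between two vowels, so rule 1 applies → [v].
/o/ meets the environment for rule 3 (before a nasal consonant) → [õ].
/n/ (word-final) fails the environment for rule 4, so it stays [n].

[meɾovõn]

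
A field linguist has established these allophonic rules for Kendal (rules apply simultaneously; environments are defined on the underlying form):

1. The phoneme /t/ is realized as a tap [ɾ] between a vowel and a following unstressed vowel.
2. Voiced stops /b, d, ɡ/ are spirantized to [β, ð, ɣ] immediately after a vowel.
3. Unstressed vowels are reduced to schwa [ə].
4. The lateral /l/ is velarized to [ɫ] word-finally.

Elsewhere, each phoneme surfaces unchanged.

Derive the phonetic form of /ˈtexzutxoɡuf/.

[ˈtexzətxəɣəf]

/t/ (word-initial) is in the target of rule 1 but the environment (between a vowel and a following unstressed vowel) is not met → [t].
/e/ — between /t/ and /x/; rule 3 does not apply here → [e].
/u/ — between /z/ and /t/, in an unstressed syllable — surfaces as [ə] (rule 3).
/t/ (between /u/ and /x/): rule 1 targets it, but not between a vowel and a following unstressed vowel → unchanged [t].
Rule 3 applies to /o/ (between /x/ and /ɡ/: in an unstressed syllable) → [ə].
/ɡ/ meets the environment for rule 2 (immediately after a vowel) → [ɣ].
/u/ (between /ɡ/ and /f/) occurs in an unstressed syllable → [ə] by rule 3.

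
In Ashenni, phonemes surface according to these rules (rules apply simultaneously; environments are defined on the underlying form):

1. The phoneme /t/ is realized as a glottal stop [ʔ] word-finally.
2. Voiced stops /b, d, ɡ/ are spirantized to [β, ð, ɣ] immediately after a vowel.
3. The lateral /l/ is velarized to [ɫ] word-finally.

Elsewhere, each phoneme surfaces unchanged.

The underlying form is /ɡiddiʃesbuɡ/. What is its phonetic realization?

[ɡiðdiʃesbuɣ]

/ɡ/ (word-initial): rule 2 targets it, but not immediately after a vowel → unchanged [ɡ].
/i/ — not in any rule's target class → [i].
/d/ (between /i/ and /d/) occurs immediately after a vowel → [ð] by rule 2.
/d/ (between /d/ and /i/) is in the target of rule 2 but the environment (immediately after a vowel) is not met → [d].
/i/ (between /d/ and /ʃ/) is unaffected → [i].
/ʃ/ — not in any rule's target class → [ʃ].
/e/ (between /ʃ/ and /s/): no rule targets it → [e].
/s/ — not in any rule's target class → [s].
/b/ — between /s/ and /u/; rule 2 does not apply here → [b].
/u/ (between /b/ and /ɡ/): no rule targets it → [u].
Rule 2 applies to /ɡ/ (word-final: immediately after a vowel) → [ɣ].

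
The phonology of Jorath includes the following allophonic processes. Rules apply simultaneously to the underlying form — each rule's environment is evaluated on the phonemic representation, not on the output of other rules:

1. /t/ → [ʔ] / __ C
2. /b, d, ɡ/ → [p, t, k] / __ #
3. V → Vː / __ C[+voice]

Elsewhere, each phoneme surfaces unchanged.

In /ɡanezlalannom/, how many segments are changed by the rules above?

Segments that undergo a rule: /a/ → [aː] (rule 3); /e/ → [eː] (rule 3); /a/ → [aː] (rule 3); /a/ → [aː] (rule 3); /o/ → [oː] (rule 3).
All other segments surface unchanged.

5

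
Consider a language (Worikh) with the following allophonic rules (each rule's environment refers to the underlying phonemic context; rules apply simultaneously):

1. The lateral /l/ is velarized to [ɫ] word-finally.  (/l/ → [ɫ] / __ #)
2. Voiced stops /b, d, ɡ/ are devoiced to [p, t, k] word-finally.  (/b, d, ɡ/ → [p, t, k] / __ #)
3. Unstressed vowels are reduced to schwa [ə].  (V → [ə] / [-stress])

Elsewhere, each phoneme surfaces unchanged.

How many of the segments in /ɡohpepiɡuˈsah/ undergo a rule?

Segments that undergo a rule: /o/ → [ə] (rule 3); /e/ → [ə] (rule 3); /i/ → [ə] (rule 3); /u/ → [ə] (rule 3).
All other segments surface unchanged.

4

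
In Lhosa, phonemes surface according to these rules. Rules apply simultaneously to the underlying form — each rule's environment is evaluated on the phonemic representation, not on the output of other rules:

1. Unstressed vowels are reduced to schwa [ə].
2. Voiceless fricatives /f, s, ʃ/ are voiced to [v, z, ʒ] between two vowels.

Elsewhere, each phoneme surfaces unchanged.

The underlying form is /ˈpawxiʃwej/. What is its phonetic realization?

/p/ (word-initial): no rule targets it → [p].
/a/ — between /p/ and /w/; rule 1 does not apply here → [a].
/w/ (between /a/ and /x/): no rule targets it → [w].
/x/ — not in any rule's target class → [x].
Rule 1 applies to /i/ (between /x/ and /ʃ/: in an unstressed syllable) → [ə].
/ʃ/ — between /i/ and /w/; rule 2 does not apply here → [ʃ].
/w/ stays [w].
/e/ — between /w/ and /j/, in an unstressed syllable — surfaces as [ə] (rule 1).
/j/ (word-final): no rule targets it → [j].

[ˈpawxəʃwəj]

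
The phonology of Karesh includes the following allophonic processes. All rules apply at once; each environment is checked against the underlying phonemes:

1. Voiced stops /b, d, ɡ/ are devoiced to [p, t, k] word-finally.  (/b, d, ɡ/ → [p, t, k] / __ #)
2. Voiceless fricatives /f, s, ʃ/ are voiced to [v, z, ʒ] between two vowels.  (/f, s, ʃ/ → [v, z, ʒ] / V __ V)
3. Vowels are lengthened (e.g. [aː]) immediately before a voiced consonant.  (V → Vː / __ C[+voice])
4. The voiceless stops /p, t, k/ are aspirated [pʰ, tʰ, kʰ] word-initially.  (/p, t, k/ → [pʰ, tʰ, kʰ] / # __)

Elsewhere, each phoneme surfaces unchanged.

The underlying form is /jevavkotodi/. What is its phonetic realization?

[jeːvaːvkotoːdi]

/j/ (word-initial): no rule targets it → [j].
/e/ — between /j/ and /v/, before a voiced consonant — surfaces as [eː] (rule 3).
/v/ — not in any rule's target class → [v].
/a/ — between /v/ and /v/, before a voiced consonant — surfaces as [aː] (rule 3).
/v/ (between /a/ and /k/) is unaffected → [v].
/k/ (between /v/ and /o/) is in the target of rule 4 but the environment (word-initially) is not met → [k].
/o/ — between /k/ and /t/; rule 3 does not apply here → [o].
/t/ (between /o/ and /o/) is in the target of rule 4 but the environment (word-initially) is not met → [t].
/o/ meets the environment for rule 3 (before a voiced consonant) → [oː].
/d/ — between /o/ and /i/; rule 1 does not apply here → [d].
/i/ (word-final) is in the target of rule 3 but the environment (before a voiced consonant) is not met → [i].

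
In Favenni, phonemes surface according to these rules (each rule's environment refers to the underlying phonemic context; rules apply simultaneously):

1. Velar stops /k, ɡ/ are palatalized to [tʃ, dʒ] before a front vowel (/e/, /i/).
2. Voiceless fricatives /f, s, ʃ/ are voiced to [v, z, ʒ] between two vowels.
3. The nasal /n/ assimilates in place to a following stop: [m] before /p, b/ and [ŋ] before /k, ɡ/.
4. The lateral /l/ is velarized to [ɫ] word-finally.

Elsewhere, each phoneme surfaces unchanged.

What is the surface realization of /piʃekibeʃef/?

/p/ (word-initial) is unaffected → [p].
/i/ stays [i].
/ʃ/ — between /i/ and /e/, between two vowels — surfaces as [ʒ] (rule 2).
/e/ (between /ʃ/ and /k/) is unaffected → [e].
/k/ (between /e/ and /i/): before a front vowel, so rule 1 applies → [tʃ].
/i/ — not in any rule's target class → [i].
/b/ stays [b].
/e/ — not in any rule's target class → [e].
/ʃ/ — between /e/ and /e/, between two vowels — surfaces as [ʒ] (rule 2).
/e/ stays [e].
/f/ (word-final) fails the environment for rule 2, so it stays [f].

[piʒetʃibeʒef]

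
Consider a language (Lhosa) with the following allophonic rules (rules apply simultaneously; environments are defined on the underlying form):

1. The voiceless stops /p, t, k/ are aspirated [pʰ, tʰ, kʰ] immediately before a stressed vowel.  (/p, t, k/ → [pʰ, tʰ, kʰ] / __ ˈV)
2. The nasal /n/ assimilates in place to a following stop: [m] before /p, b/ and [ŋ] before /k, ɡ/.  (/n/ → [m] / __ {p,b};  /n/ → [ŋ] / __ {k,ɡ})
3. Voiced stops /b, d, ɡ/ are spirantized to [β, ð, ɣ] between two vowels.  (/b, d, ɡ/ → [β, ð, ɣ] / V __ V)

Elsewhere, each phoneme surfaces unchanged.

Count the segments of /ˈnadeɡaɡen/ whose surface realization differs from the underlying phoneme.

Segments that undergo a rule: /d/ → [ð] (rule 3); /ɡ/ → [ɣ] (rule 3); /ɡ/ → [ɣ] (rule 3).
All other segments surface unchanged.

3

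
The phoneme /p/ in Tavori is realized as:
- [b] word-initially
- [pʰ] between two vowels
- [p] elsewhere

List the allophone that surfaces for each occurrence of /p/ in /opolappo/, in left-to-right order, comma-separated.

Occurrence 1 (position 2): between two vowels → [pʰ].
Occurrence 2 (position 6): no conditioning environment matches → elsewhere allophone [p].
Occurrence 3 (position 7): no conditioning environment matches → elsewhere allophone [p].

[pʰ], [p], [p]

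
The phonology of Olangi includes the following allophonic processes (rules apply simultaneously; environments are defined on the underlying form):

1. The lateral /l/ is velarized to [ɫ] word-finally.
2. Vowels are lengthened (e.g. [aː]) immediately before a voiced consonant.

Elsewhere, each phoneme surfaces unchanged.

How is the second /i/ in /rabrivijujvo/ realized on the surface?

/i/ — between /v/ and /j/, before a voiced consonant — surfaces as [iː] (rule 2).

[iː]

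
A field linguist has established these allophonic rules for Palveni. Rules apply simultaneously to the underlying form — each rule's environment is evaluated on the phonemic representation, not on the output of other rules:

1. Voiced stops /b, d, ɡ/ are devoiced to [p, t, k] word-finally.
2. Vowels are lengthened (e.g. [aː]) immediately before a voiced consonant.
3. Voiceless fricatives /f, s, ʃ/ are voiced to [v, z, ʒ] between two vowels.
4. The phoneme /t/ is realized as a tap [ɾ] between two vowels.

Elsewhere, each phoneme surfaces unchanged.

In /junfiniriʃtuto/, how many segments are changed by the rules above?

Segments that undergo a rule: /u/ → [uː] (rule 2); /i/ → [iː] (rule 2); /i/ → [iː] (rule 2); /t/ → [ɾ] (rule 4).
All other segments surface unchanged.

4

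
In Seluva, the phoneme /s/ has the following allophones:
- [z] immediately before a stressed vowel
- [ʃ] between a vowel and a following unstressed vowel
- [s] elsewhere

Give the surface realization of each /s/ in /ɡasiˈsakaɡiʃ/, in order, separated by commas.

Occurrence 1 (position 3): between a vowel and a following unstressed vowel → [ʃ].
Occurrence 2 (position 5): immediately before a stressed vowel → [z].

[ʃ], [z]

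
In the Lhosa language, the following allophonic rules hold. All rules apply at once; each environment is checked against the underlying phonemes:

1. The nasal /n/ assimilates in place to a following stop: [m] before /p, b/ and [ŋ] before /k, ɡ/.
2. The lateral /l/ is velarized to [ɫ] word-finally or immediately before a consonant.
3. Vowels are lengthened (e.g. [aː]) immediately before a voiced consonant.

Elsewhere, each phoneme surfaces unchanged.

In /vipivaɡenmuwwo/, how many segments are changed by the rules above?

4

Segments that undergo a rule: /i/ → [iː] (rule 3); /a/ → [aː] (rule 3); /e/ → [eː] (rule 3); /u/ → [uː] (rule 3).
All other segments surface unchanged.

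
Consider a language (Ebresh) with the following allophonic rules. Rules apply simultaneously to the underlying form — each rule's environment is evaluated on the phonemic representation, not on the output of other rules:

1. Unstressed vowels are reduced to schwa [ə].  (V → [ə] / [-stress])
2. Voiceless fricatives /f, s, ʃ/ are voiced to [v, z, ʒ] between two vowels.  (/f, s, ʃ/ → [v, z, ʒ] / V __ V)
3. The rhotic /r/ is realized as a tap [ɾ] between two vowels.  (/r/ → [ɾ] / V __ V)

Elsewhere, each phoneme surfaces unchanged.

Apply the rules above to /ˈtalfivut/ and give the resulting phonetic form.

/t/ (word-initial) is unaffected → [t].
/a/ — between /t/ and /l/; rule 1 does not apply here → [a].
/l/ (between /a/ and /f/) is unaffected → [l].
/f/ (between /l/ and /i/): rule 2 targets it, but not between two vowels → unchanged [f].
/i/ (between /f/ and /v/): in an unstressed syllable, so rule 1 applies → [ə].
/v/ — not in any rule's target class → [v].
Rule 1 applies to /u/ (between /v/ and /t/: in an unstressed syllable) → [ə].
/t/ (word-final): no rule targets it → [t].

[ˈtalfəvət]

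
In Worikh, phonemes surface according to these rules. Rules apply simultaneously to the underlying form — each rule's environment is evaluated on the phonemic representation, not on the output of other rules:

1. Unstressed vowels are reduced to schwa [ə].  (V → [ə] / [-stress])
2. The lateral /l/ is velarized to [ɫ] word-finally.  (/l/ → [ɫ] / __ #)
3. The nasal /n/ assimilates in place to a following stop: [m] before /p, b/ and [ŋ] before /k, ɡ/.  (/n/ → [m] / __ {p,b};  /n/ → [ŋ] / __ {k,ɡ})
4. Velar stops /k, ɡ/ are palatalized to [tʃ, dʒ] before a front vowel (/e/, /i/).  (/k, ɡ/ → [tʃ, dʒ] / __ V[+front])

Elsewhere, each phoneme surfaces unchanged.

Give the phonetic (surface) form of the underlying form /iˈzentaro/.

/i/ (word-initial): in an unstressed syllable, so rule 1 applies → [ə].
/z/ — not in any rule's target class → [z].
/e/ (between /z/ and /n/): rule 1 targets it, but not in an unstressed syllable → unchanged [e].
/n/ (between /e/ and /t/) is in the target of rule 3 but the environment (before a labial or velar stop) is not met → [n].
/t/ — not in any rule's target class → [t].
/a/ meets the environment for rule 1 (in an unstressed syllable) → [ə].
/r/ stays [r].
/o/ (word-final) occurs in an unstressed syllable → [ə] by rule 1.

[əˈzentərə]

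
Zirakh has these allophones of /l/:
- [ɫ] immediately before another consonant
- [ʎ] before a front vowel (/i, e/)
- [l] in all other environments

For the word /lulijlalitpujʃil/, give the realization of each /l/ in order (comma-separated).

[l], [ʎ], [l], [ʎ], [l]

Occurrence 1 (position 1): no conditioning environment matches → elsewhere allophone [l].
Occurrence 2 (position 3): before a front vowel (/i, e/) → [ʎ].
Occurrence 3 (position 6): no conditioning environment matches → elsewhere allophone [l].
Occurrence 4 (position 8): before a front vowel (/i, e/) → [ʎ].
Occurrence 5 (position 16): no conditioning environment matches → elsewhere allophone [l].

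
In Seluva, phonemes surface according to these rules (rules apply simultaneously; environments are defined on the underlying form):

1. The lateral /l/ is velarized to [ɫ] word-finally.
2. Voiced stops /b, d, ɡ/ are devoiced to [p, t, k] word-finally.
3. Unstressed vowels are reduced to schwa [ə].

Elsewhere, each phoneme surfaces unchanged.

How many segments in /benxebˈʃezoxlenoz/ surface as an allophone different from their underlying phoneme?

Segments that undergo a rule: /e/ → [ə] (rule 3); /e/ → [ə] (rule 3); /o/ → [ə] (rule 3); /e/ → [ə] (rule 3); /o/ → [ə] (rule 3).
All other segments surface unchanged.

5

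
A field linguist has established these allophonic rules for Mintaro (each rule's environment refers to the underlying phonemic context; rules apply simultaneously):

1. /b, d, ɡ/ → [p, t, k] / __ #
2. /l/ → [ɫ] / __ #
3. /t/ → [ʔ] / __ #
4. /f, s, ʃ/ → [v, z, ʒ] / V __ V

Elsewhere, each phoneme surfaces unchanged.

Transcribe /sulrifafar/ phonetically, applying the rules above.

[sulrivavar]

/s/ (word-initial): rule 4 targets it, but not between two vowels → unchanged [s].
/l/ (between /u/ and /r/): rule 2 targets it, but not word-finally → unchanged [l].
/f/ (between /i/ and /a/): between two vowels, so rule 4 applies → [v].
/f/ (between /a/ and /a/): between two vowels, so rule 4 applies → [v].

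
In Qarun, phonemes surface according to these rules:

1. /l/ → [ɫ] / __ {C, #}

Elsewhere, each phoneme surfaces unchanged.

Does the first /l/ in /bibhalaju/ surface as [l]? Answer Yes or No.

/l/ — between /a/ and /a/; rule 1 does not apply here → [l].
The actual realization is [l], which matches [l].

Yes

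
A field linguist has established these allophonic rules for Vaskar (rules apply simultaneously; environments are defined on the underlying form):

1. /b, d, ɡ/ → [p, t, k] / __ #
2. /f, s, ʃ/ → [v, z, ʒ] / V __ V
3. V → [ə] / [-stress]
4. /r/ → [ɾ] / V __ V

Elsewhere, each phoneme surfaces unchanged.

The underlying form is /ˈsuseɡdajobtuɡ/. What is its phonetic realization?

[ˈsuzəɡdəjəbtək]

/s/ (word-initial) fails the environment for rule 2, so it stays [s].
/u/ (between /s/ and /s/): rule 3 targets it, but not in an unstressed syllable → unchanged [u].
/s/ meets the environment for rule 2 (between two vowels) → [z].
/e/ meets the environment for rule 3 (in an unstressed syllable) → [ə].
/ɡ/ (between /e/ and /d/): rule 1 targets it, but not word-finally → unchanged [ɡ].
/d/ (between /ɡ/ and /a/) is in the target of rule 1 but the environment (word-finally) is not met → [d].
Rule 3 applies to /a/ (between /d/ and /j/: in an unstressed syllable) → [ə].
/j/ (between /a/ and /o/) is unaffected → [j].
Rule 3 applies to /o/ (between /j/ and /b/: in an unstressed syllable) → [ə].
/b/ (between /o/ and /t/) is in the target of rule 1 but the environment (word-finally) is not met → [b].
/t/ (between /b/ and /u/) is unaffected → [t].
/u/ (between /t/ and /ɡ/) occurs in an unstressed syllable → [ə] by rule 3.
/ɡ/ (word-final) occurs word-finally → [k] by rule 1.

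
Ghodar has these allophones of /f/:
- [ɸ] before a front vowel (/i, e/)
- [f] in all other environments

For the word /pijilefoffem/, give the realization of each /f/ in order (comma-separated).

[f], [f], [ɸ]

Occurrence 1 (position 7): no conditioning environment matches → elsewhere allophone [f].
Occurrence 2 (position 9): no conditioning environment matches → elsewhere allophone [f].
Occurrence 3 (position 10): before a front vowel (/i, e/) → [ɸ].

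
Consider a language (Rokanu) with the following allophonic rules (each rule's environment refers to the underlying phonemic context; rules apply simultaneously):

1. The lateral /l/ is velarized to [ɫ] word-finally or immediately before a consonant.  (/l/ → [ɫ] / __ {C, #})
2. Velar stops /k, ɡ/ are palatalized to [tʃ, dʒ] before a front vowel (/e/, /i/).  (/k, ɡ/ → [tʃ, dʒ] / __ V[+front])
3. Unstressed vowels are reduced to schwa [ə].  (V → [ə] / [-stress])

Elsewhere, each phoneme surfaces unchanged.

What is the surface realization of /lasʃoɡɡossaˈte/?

[ləsʃəɡɡəssəˈte]

/l/ (word-initial) is in the target of rule 1 but the environment (word-finally or immediately before a consonant) is not met → [l].
/a/ (between /l/ and /s/): in an unstressed syllable, so rule 3 applies → [ə].
/o/ (between /ʃ/ and /ɡ/): in an unstressed syllable, so rule 3 applies → [ə].
/ɡ/ (between /o/ and /ɡ/): rule 2 targets it, but not before a front vowel → unchanged [ɡ].
/ɡ/ — between /ɡ/ and /o/; rule 2 does not apply here → [ɡ].
Rule 3 applies to /o/ (between /ɡ/ and /s/: in an unstressed syllable) → [ə].
/a/ (between /s/ and /t/): in an unstressed syllable, so rule 3 applies → [ə].
/e/ (word-final) is in the target of rule 3 but the environment (in an unstressed syllable) is not met → [e].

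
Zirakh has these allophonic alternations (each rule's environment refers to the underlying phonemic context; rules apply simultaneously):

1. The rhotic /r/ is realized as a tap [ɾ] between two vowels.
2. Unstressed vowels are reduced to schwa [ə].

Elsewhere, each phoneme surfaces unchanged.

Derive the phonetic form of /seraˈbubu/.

[səɾəˈbubə]

/s/ (word-initial): no rule targets it → [s].
/e/ (between /s/ and /r/): in an unstressed syllable, so rule 2 applies → [ə].
/r/ meets the environment for rule 1 (between two vowels) → [ɾ].
/a/ — between /r/ and /b/, in an unstressed syllable — surfaces as [ə] (rule 2).
/b/ (between /a/ and /u/): no rule targets it → [b].
/u/ (between /b/ and /b/) fails the environment for rule 2, so it stays [u].
/b/ stays [b].
/u/ — word-final, in an unstressed syllable — surfaces as [ə] (rule 2).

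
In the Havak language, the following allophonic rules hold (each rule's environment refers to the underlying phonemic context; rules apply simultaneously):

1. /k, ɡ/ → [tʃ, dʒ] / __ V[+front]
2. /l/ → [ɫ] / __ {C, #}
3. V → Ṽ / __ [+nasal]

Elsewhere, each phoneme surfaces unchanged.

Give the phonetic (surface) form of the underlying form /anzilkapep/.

Rule 3 applies to /a/ (word-initial: before a nasal consonant) → [ã].
/i/ (between /z/ and /l/): rule 3 targets it, but not before a nasal consonant → unchanged [i].
/l/ meets the environment for rule 2 (word-finally or immediately before a consonant) → [ɫ].
/k/ (between /l/ and /a/) fails the environment for rule 1, so it stays [k].
/a/ (between /k/ and /p/) is in the target of rule 3 but the environment (before a nasal consonant) is not met → [a].
/e/ — between /p/ and /p/; rule 3 does not apply here → [e].

[ãnziɫkapep]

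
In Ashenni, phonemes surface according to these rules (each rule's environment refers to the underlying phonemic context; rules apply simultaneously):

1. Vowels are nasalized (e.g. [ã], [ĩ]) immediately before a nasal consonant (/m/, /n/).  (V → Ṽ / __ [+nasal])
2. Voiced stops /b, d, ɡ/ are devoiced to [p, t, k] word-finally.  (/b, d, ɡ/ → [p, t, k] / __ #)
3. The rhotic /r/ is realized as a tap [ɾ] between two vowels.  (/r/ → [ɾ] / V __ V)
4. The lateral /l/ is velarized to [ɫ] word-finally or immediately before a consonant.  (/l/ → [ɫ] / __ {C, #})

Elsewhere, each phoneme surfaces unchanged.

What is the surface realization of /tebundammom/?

/t/ — not in any rule's target class → [t].
/e/ (between /t/ and /b/) fails the environment for rule 1, so it stays [e].
/b/ (between /e/ and /u/): rule 2 targets it, but not word-finally → unchanged [b].
/u/ (between /b/ and /n/) occurs before a nasal consonant → [ũ] by rule 1.
/n/ (between /u/ and /d/) is unaffected → [n].
/d/ (between /n/ and /a/): rule 2 targets it, but not word-finally → unchanged [d].
/a/ — between /d/ and /m/, before a nasal consonant — surfaces as [ã] (rule 1).
/m/ — not in any rule's target class → [m].
/m/ stays [m].
/o/ (between /m/ and /m/): before a nasal consonant, so rule 1 applies → [õ].
/m/ (word-final): no rule targets it → [m].

[tebũndãmmõm]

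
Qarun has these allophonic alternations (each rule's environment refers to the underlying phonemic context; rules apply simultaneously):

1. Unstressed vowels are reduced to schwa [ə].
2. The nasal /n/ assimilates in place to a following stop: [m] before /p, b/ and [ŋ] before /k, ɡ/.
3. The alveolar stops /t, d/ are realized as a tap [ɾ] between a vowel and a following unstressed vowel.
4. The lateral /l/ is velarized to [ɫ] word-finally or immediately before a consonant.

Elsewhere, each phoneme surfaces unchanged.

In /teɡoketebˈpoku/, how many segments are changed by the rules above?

6

Segments that undergo a rule: /e/ → [ə] (rule 1); /o/ → [ə] (rule 1); /e/ → [ə] (rule 1); /t/ → [ɾ] (rule 3); /e/ → [ə] (rule 1); /u/ → [ə] (rule 1).
All other segments surface unchanged.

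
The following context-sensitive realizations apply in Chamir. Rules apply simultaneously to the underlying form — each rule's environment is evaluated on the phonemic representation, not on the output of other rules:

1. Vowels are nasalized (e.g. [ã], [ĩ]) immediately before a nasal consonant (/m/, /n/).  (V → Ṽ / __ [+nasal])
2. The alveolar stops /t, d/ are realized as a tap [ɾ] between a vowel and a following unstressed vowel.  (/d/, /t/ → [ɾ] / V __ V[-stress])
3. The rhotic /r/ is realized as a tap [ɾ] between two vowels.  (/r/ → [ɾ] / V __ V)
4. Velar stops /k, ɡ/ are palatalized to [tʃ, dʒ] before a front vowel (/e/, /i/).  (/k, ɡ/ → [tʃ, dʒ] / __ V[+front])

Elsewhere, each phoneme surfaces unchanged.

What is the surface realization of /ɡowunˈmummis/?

/ɡ/ (word-initial) is in the target of rule 4 but the environment (before a front vowel) is not met → [ɡ].
/o/ — between /ɡ/ and /w/; rule 1 does not apply here → [o].
/w/ stays [w].
/u/ — between /w/ and /n/, before a nasal consonant — surfaces as [ũ] (rule 1).
/n/ stays [n].
/m/ (between /n/ and /u/): no rule targets it → [m].
/u/ — between /m/ and /m/, before a nasal consonant — surfaces as [ũ] (rule 1).
/m/ (between /u/ and /m/) is unaffected → [m].
/m/ (between /m/ and /i/) is unaffected → [m].
/i/ (between /m/ and /s/) is in the target of rule 1 but the environment (before a nasal consonant) is not met → [i].
/s/ stays [s].

[ɡowũnˈmũmmis]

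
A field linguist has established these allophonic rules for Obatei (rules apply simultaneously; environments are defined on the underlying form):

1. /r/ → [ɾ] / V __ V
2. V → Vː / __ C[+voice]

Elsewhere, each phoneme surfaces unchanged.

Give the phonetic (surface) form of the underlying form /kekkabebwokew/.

[kekkaːbeːbwokeːw]

/e/ (between /k/ and /k/) is in the target of rule 2 but the environment (before a voiced consonant) is not met → [e].
/a/ (between /k/ and /b/) occurs before a voiced consonant → [aː] by rule 2.
/e/ (between /b/ and /b/) occurs before a voiced consonant → [eː] by rule 2.
/o/ — between /w/ and /k/; rule 2 does not apply here → [o].
/e/ (between /k/ and /w/) occurs before a voiced consonant → [eː] by rule 2.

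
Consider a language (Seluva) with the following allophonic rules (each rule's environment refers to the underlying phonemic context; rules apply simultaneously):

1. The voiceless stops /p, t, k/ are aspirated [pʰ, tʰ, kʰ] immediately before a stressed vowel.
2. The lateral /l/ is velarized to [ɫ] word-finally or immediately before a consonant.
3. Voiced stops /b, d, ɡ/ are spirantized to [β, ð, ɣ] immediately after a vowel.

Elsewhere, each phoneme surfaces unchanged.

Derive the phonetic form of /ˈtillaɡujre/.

Rule 1 applies to /t/ (word-initial: immediately before a stressed vowel) → [tʰ].
/l/ — between /i/ and /l/, word-finally or immediately before a consonant — surfaces as [ɫ] (rule 2).
/l/ (between /l/ and /a/) fails the environment for rule 2, so it stays [l].
/ɡ/ (between /a/ and /u/): immediately after a vowel, so rule 3 applies → [ɣ].

[ˈtʰiɫlaɣujre]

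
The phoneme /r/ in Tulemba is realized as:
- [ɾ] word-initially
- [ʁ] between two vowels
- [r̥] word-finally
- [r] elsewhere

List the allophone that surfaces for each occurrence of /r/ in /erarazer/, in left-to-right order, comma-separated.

Occurrence 1 (position 2): between two vowels → [ʁ].
Occurrence 2 (position 4): between two vowels → [ʁ].
Occurrence 3 (position 8): word-finally → [r̥].

[ʁ], [ʁ], [r̥]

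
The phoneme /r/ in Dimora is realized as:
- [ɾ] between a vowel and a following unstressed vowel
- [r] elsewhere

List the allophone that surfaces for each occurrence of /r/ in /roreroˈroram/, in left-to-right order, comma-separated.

Occurrence 1 (position 1): no conditioning environment matches → elsewhere allophone [r].
Occurrence 2 (position 3): between a vowel and a following unstressed vowel → [ɾ].
Occurrence 3 (position 5): between a vowel and a following unstressed vowel → [ɾ].
Occurrence 4 (position 7): no conditioning environment matches → elsewhere allophone [r].
Occurrence 5 (position 9): between a vowel and a following unstressed vowel → [ɾ].

[r], [ɾ], [ɾ], [r], [ɾ]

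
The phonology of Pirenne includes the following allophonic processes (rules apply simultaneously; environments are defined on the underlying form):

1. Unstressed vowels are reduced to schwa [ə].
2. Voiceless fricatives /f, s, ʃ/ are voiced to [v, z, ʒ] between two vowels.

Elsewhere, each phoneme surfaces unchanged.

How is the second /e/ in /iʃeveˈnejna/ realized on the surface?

[ə]

/e/ (between /v/ and /n/): in an unstressed syllable, so rule 1 applies → [ə].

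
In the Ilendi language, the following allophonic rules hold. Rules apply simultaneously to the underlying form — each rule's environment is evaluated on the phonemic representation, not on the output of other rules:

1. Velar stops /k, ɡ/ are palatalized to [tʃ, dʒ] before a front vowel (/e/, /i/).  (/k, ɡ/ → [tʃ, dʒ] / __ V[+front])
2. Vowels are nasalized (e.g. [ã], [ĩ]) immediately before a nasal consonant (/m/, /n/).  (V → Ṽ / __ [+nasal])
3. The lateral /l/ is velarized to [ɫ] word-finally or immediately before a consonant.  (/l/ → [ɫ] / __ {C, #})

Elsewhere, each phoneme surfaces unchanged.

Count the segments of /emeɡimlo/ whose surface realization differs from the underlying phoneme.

3

Segments that undergo a rule: /e/ → [ẽ] (rule 2); /ɡ/ → [dʒ] (rule 1); /i/ → [ĩ] (rule 2).
All other segments surface unchanged.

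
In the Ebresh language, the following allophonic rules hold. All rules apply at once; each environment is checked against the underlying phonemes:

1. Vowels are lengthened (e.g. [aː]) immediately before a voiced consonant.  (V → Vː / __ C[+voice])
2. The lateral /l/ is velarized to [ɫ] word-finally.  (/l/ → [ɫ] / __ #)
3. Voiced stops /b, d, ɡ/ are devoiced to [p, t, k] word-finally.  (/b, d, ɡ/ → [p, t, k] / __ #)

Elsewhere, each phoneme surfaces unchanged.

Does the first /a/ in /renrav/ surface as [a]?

No

/a/ (between /r/ and /v/): before a voiced consonant, so rule 1 applies → [aː].
The actual realization is [aː], not [a].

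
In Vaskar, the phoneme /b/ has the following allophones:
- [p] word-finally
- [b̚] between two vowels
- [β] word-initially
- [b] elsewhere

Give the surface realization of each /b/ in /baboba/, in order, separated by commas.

[β], [b̚], [b̚]

Occurrence 1 (position 1): word-initially → [β].
Occurrence 2 (position 3): between two vowels → [b̚].
Occurrence 3 (position 5): between two vowels → [b̚].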